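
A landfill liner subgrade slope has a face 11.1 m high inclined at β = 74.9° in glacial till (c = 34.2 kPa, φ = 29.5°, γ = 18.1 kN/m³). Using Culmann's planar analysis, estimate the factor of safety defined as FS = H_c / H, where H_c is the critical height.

FS = 1.92

H_c = (4c/γ) · sinβ cosφ / [1 − cos(β − φ)]
    = (4·34.2/18.1) · sin74.9°·cos29.5° / [1 − cos45.4°]
    = 7.558 · 0.8403 / 0.2978 = 21.32 m
FS = H_c / H = 21.32 / 11.1 = 1.921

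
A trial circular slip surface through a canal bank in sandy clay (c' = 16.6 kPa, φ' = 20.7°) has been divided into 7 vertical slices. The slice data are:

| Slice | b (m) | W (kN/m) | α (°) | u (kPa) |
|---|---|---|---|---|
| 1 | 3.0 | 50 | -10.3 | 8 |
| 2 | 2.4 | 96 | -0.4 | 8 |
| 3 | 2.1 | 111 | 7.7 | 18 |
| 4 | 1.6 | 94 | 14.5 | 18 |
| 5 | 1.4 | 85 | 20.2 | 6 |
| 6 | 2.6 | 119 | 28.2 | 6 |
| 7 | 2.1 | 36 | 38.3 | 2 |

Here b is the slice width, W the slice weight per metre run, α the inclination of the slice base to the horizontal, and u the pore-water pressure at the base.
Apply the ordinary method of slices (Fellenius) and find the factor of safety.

Ordinary method of slices: FS = Σ[c'·Δl_i + (W_i cosα_i − u_i·Δl_i)·tanφ'] / Σ W_i sinα_i, with Δl_i = b_i / cosα_i.
Slice 1: Δl = 3.0/cos(-10.3°) = 3.049 m; N'_1 = 50·cos(-10.3°) − 8·3.049 = 24.8; c'Δl = 50.62; W sinα = -8.9
Slice 2: Δl = 2.4/cos(-0.4°) = 2.400 m; N'_2 = 96·cos(-0.4°) − 8·2.400 = 76.8; c'Δl = 39.84; W sinα = -0.7
Slice 3: Δl = 2.1/cos7.7° = 2.119 m; N'_3 = 111·cos7.7° − 18·2.119 = 71.9; c'Δl = 35.18; W sinα = 14.9
Slice 4: Δl = 1.6/cos14.5° = 1.653 m; N'_4 = 94·cos14.5° − 18·1.653 = 61.3; c'Δl = 27.43; W sinα = 23.5
Slice 5: Δl = 1.4/cos20.2° = 1.492 m; N'_5 = 85·cos20.2° − 6·1.492 = 70.8; c'Δl = 24.76; W sinα = 29.4
Slice 6: Δl = 2.6/cos28.2° = 2.950 m; N'_6 = 119·cos28.2° − 6·2.950 = 87.2; c'Δl = 48.97; W sinα = 56.2
Slice 7: Δl = 2.1/cos38.3° = 2.676 m; N'_7 = 36·cos38.3° − 2·2.676 = 22.9; c'Δl = 44.42; W sinα = 22.3
Σc'Δl = 271.2 kN/m; ΣN' = 415.6 kN/m; ΣW sinα = 136.7 kN/m
Resisting = 271.2 + 415.6·tan20.7° = 271.2 + 157.0 = 428.3 kN/m
FS = 428.3 / 136.7 = 3.133

FS = 3.13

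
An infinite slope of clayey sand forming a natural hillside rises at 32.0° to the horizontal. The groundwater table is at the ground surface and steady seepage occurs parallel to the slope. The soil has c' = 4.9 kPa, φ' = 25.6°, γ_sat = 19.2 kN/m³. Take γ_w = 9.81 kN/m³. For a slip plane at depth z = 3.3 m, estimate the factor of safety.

FS = 0.55

With seepage parallel to the slope and the water table at the surface, the effective normal stress on the slip plane uses the buoyant unit weight γ' = γ_sat − γ_w while the driving shear stress uses γ_sat:
FS = [c' + γ' z cos²β tanφ'] / [γ_sat z sinβ cosβ]
γ' = 19.2 − 9.81 = 9.39 kN/m³
Numerator = 4.9 + 9.39·3.3·cos²32.0°·tan25.6° = 4.9 + 9.39·3.3·0.7192·0.4791 = 15.577 kPa
Denominator = 19.2·3.3·sin32.0°·cos32.0° = 19.2·3.3·0.5299·0.8480 = 28.474 kPa
FS = 15.577 / 28.474 = 0.547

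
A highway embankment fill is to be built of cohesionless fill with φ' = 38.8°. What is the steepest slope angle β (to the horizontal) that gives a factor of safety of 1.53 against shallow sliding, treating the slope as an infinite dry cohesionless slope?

β = 27.7°

For an infinite dry cohesionless slope FS = tanφ'/tanβ, so tanβ = tanφ' / FS.
tanβ = tan38.8° / 1.53 = 0.8040 / 1.53 = 0.5255
β = arctan(0.5255) = 27.72°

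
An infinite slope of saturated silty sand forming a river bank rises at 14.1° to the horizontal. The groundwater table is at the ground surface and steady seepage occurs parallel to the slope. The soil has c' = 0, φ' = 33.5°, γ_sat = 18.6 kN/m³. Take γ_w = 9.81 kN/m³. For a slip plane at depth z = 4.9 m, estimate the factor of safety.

With seepage parallel to the slope and the water table at the surface, the effective normal stress on the slip plane uses the buoyant unit weight γ' = γ_sat − γ_w while the driving shear stress uses γ_sat:
FS = [c' + γ' z cos²β tanφ'] / [γ_sat z sinβ cosβ]
(For c' = 0 this reduces to FS = (γ'/γ_sat)·tanφ'/tanβ.)
γ' = 18.6 − 9.81 = 8.79 kN/m³
Numerator = 0.0 + 8.79·4.9·cos²14.1°·tan33.5° = 0.0 + 8.79·4.9·0.9407·0.6619 = 26.816 kPa
Denominator = 18.6·4.9·sin14.1°·cos14.1° = 18.6·4.9·0.2436·0.9699 = 21.534 kPa
FS = 26.816 / 21.534 = 1.245

FS = 1.25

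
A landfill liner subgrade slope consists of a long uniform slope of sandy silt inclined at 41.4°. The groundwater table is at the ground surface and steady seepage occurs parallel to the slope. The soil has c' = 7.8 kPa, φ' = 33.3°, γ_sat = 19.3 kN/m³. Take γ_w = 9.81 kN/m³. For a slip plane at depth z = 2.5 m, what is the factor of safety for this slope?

With seepage parallel to the slope and the water table at the surface, the effective normal stress on the slip plane uses the buoyant unit weight γ' = γ_sat − γ_w while the driving shear stress uses γ_sat:
FS = [c' + γ' z cos²β tanφ'] / [γ_sat z sinβ cosβ]
γ' = 19.3 − 9.81 = 9.49 kN/m³
Numerator = 7.8 + 9.49·2.5·cos²41.4°·tan33.3° = 7.8 + 9.49·2.5·0.5627·0.6569 = 16.569 kPa
Denominator = 19.3·2.5·sin41.4°·cos41.4° = 19.3·2.5·0.6613·0.7501 = 23.935 kPa
FS = 16.569 / 23.935 = 0.692

FS = 0.69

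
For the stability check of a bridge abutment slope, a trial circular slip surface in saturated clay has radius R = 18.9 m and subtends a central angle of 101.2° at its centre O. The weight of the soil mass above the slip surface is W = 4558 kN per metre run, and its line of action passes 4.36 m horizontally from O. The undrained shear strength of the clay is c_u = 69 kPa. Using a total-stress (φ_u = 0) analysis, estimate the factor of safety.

FS = 2.19

Taking moments about the centre O, the resisting moment is provided by the undrained shear strength acting along the arc:
Arc length L_a = R·θ = 18.9·(101.2°·π/180) = 18.9·1.7663 = 33.38 m
M_R = c_u·L_a·R = 69·33.38·18.9 = 43534.2 kN·m/m
M_D = W·d = 4558·4.36 = 19872.9 kN·m/m
FS = M_R / M_D = 43534.2 / 19872.9 = 2.191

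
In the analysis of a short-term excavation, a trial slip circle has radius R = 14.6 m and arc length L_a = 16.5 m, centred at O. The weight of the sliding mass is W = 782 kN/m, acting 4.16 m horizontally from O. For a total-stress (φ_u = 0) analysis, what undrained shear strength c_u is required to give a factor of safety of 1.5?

c_u = 20.3 kPa

FS = c_u·L_a·R / (W·d), so c_u = FS·W·d / (L_a·R).
c_u = 1.5·782·4.16 / (16.50·14.6) = 4879.7 / 240.90 = 20.26 kPa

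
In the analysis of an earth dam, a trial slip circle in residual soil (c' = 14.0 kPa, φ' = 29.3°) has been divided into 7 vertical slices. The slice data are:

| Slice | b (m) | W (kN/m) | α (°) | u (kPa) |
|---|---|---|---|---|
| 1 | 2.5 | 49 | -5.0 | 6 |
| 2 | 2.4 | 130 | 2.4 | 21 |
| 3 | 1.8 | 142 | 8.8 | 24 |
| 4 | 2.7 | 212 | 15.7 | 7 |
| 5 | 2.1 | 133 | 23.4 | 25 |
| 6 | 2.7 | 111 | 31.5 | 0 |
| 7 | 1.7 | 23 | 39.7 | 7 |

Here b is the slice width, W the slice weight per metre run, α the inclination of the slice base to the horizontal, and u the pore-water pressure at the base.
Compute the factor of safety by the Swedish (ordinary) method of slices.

FS = 2.69

Ordinary method of slices: FS = Σ[c'·Δl_i + (W_i cosα_i − u_i·Δl_i)·tanφ'] / Σ W_i sinα_i, with Δl_i = b_i / cosα_i.
Slice 1: Δl = 2.5/cos(-5.0°) = 2.510 m; N'_1 = 49·cos(-5.0°) − 6·2.510 = 33.8; c'Δl = 35.13; W sinα = -4.3
Slice 2: Δl = 2.4/cos2.4° = 2.402 m; N'_2 = 130·cos2.4° − 21·2.402 = 79.4; c'Δl = 33.63; W sinα = 5.4
Slice 3: Δl = 1.8/cos8.8° = 1.821 m; N'_3 = 142·cos8.8° − 24·1.821 = 96.6; c'Δl = 25.50; W sinα = 21.7
Slice 4: Δl = 2.7/cos15.7° = 2.805 m; N'_4 = 212·cos15.7° − 7·2.805 = 184.5; c'Δl = 39.26; W sinα = 57.4
Slice 5: Δl = 2.1/cos23.4° = 2.288 m; N'_5 = 133·cos23.4° − 25·2.288 = 64.9; c'Δl = 32.03; W sinα = 52.8
Slice 6: Δl = 2.7/cos31.5° = 3.167 m; N'_6 = 111·cos31.5° − 0·3.167 = 94.6; c'Δl = 44.33; W sinα = 58.0
Slice 7: Δl = 1.7/cos39.7° = 2.210 m; N'_7 = 23·cos39.7° − 7·2.210 = 2.2; c'Δl = 30.93; W sinα = 14.7
Σc'Δl = 240.8 kN/m; ΣN' = 556.0 kN/m; ΣW sinα = 205.8 kN/m
Resisting = 240.8 + 556.0·tan29.3° = 240.8 + 312.0 = 552.8 kN/m
FS = 552.8 / 205.8 = 2.687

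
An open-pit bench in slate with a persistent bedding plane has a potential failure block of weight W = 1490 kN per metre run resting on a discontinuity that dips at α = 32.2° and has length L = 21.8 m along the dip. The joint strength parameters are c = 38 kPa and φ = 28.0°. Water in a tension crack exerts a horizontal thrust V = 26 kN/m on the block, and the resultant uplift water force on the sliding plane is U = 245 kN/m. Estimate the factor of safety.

FS = 1.67

Resolving the block weight along and normal to the plane and applying the Mohr–Coulomb strength on the joint:
N' = W cosα − U − V sinα = 1490·cos32.2° − 245 − 26·sin32.2° = 1002.0 kN/m
Driving force T = W sinα + V cosα = 1490·sin32.2° + 26·cos32.2° = 816.0 kN/m
Resisting force R = c·L + N'·tanφ = 38·21.8 + 1002.0·tan28.0° = 828.4 + 532.8 = 1361.2 kN/m
FS = R / T = 1361.2 / 816.0 = 1.668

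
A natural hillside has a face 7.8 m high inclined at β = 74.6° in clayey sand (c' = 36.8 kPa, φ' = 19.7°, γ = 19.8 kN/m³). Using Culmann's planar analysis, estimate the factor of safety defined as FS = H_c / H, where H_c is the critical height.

H_c = (4c'/γ) · sinβ cosφ' / [1 − cos(β − φ')]
    = (4·36.8/19.8) · sin74.6°·cos19.7° / [1 − cos54.9°]
    = 7.434 · 0.9077 / 0.4250 = 15.88 m
FS = H_c / H = 15.88 / 7.8 = 2.036

FS = 2.04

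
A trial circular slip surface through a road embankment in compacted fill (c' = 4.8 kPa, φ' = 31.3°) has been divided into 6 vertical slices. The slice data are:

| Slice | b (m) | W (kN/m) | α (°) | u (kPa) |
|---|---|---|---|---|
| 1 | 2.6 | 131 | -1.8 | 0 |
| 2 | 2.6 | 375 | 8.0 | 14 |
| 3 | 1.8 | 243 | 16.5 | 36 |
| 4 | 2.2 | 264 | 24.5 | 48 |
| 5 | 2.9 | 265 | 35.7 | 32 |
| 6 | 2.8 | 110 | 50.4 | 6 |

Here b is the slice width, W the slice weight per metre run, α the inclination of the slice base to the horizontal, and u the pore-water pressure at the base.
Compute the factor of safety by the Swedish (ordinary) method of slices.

Ordinary method of slices: FS = Σ[c'·Δl_i + (W_i cosα_i − u_i·Δl_i)·tanφ'] / Σ W_i sinα_i, with Δl_i = b_i / cosα_i.
Slice 1: Δl = 2.6/cos(-1.8°) = 2.601 m; N'_1 = 131·cos(-1.8°) − 0·2.601 = 130.9; c'Δl = 12.49; W sinα = -4.1
Slice 2: Δl = 2.6/cos8.0° = 2.626 m; N'_2 = 375·cos8.0° − 14·2.626 = 334.6; c'Δl = 12.60; W sinα = 52.2
Slice 3: Δl = 1.8/cos16.5° = 1.877 m; N'_3 = 243·cos16.5° − 36·1.877 = 165.4; c'Δl = 9.01; W sinα = 69.0
Slice 4: Δl = 2.2/cos24.5° = 2.418 m; N'_4 = 264·cos24.5° − 48·2.418 = 124.2; c'Δl = 11.60; W sinα = 109.5
Slice 5: Δl = 2.9/cos35.7° = 3.571 m; N'_5 = 265·cos35.7° − 32·3.571 = 100.9; c'Δl = 17.14; W sinα = 154.6
Slice 6: Δl = 2.8/cos50.4° = 4.393 m; N'_6 = 110·cos50.4° − 6·4.393 = 43.8; c'Δl = 21.08; W sinα = 84.8
Σc'Δl = 83.9 kN/m; ΣN' = 899.8 kN/m; ΣW sinα = 466.0 kN/m
Resisting = 83.9 + 899.8·tan31.3° = 83.9 + 547.1 = 631.0 kN/m
FS = 631.0 / 466.0 = 1.354

FS = 1.35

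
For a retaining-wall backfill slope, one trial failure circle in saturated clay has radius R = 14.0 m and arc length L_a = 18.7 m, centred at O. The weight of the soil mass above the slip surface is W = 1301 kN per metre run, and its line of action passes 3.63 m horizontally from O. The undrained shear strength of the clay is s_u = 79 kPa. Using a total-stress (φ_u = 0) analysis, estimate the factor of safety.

Taking moments about the centre O, the resisting moment is provided by the undrained shear strength acting along the arc:
M_R = s_u·L_a·R = 79·18.70·14.0 = 20682.2 kN·m/m
M_D = W·d = 1301·3.63 = 4722.6 kN·m/m
FS = M_R / M_D = 20682.2 / 4722.6 = 4.379

FS = 4.38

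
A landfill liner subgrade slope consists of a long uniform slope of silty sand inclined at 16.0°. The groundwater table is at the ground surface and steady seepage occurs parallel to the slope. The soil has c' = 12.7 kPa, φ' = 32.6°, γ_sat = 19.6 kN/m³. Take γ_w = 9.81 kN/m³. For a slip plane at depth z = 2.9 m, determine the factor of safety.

With seepage parallel to the slope and the water table at the surface, the effective normal stress on the slip plane uses the buoyant unit weight γ' = γ_sat − γ_w while the driving shear stress uses γ_sat:
FS = [c' + γ' z cos²β tanφ'] / [γ_sat z sinβ cosβ]
γ' = 19.6 − 9.81 = 9.79 kN/m³
Numerator = 12.7 + 9.79·2.9·cos²16.0°·tan32.6° = 12.7 + 9.79·2.9·0.9240·0.6395 = 29.477 kPa
Denominator = 19.6·2.9·sin16.0°·cos16.0° = 19.6·2.9·0.2756·0.9613 = 15.060 kPa
FS = 29.477 / 15.060 = 1.957

FS = 1.96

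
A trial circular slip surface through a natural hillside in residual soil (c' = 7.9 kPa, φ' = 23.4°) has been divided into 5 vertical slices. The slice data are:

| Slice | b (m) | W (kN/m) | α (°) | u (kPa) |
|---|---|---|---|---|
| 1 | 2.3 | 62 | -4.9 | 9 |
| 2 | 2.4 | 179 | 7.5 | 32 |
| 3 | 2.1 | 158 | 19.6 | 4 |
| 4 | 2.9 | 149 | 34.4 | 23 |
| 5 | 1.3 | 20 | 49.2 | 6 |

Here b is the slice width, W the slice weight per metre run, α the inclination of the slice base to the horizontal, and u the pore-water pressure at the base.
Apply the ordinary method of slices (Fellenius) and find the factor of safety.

Ordinary method of slices: FS = Σ[c'·Δl_i + (W_i cosα_i − u_i·Δl_i)·tanφ'] / Σ W_i sinα_i, with Δl_i = b_i / cosα_i.
Slice 1: Δl = 2.3/cos(-4.9°) = 2.308 m; N'_1 = 62·cos(-4.9°) − 9·2.308 = 41.0; c'Δl = 18.24; W sinα = -5.3
Slice 2: Δl = 2.4/cos7.5° = 2.421 m; N'_2 = 179·cos7.5° − 32·2.421 = 100.0; c'Δl = 19.12; W sinα = 23.4
Slice 3: Δl = 2.1/cos19.6° = 2.229 m; N'_3 = 158·cos19.6° − 4·2.229 = 139.9; c'Δl = 17.61; W sinα = 53.0
Slice 4: Δl = 2.9/cos34.4° = 3.515 m; N'_4 = 149·cos34.4° − 23·3.515 = 42.1; c'Δl = 27.77; W sinα = 84.2
Slice 5: Δl = 1.3/cos49.2° = 1.990 m; N'_5 = 20·cos49.2° − 6·1.990 = 1.1; c'Δl = 15.72; W sinα = 15.1
Σc'Δl = 98.5 kN/m; ΣN' = 324.2 kN/m; ΣW sinα = 170.4 kN/m
Resisting = 98.5 + 324.2·tan23.4° = 98.5 + 140.3 = 238.7 kN/m
FS = 238.7 / 170.4 = 1.401

FS = 1.40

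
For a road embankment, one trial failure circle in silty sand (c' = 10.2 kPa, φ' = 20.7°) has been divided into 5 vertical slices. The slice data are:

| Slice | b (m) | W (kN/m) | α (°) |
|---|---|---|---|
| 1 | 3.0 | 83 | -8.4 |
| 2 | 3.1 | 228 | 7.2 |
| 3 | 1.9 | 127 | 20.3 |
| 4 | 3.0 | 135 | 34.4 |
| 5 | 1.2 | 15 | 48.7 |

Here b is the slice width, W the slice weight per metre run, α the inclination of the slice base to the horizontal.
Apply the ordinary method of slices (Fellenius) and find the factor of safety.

FS = 2.34

Ordinary method of slices: FS = Σ[c'·Δl_i + (W_i cosα_i)·tanφ'] / Σ W_i sinα_i, with Δl_i = b_i / cosα_i.
Slice 1: Δl = 3.0/cos(-8.4°) = 3.033 m; N'_1 = 83·cos(-8.4°) = 82.1; c'Δl = 30.93; W sinα = -12.1
Slice 2: Δl = 3.1/cos7.2° = 3.125 m; N'_2 = 228·cos7.2° = 226.2; c'Δl = 31.87; W sinα = 28.6
Slice 3: Δl = 1.9/cos20.3° = 2.026 m; N'_3 = 127·cos20.3° = 119.1; c'Δl = 20.66; W sinα = 44.1
Slice 4: Δl = 3.0/cos34.4° = 3.636 m; N'_4 = 135·cos34.4° = 111.4; c'Δl = 37.09; W sinα = 76.3
Slice 5: Δl = 1.2/cos48.7° = 1.818 m; N'_5 = 15·cos48.7° = 9.9; c'Δl = 18.55; W sinα = 11.3
Σc'Δl = 139.1 kN/m; ΣN' = 548.7 kN/m; ΣW sinα = 148.1 kN/m
Resisting = 139.1 + 548.7·tan20.7° = 139.1 + 207.3 = 346.4 kN/m
FS = 346.4 / 148.1 = 2.340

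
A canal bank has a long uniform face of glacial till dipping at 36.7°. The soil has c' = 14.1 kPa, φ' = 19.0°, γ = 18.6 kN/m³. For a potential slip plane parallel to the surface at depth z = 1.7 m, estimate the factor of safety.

For an infinite slope with a slip plane parallel to the surface (no pore pressure): FS = [c' + γz cos²β tanφ'] / [γz sinβ cosβ].
γz = 18.6·1.7 = 31.62 kN/m²
Numerator = 14.1 + 31.62·cos²36.7°·tan19.0° = 14.1 + 31.62·0.6428·0.3443 = 21.099 kPa
Denominator = 31.62·sin36.7°·cos36.7° = 31.62·0.5976·0.8018 = 15.151 kPa
FS = 21.099 / 15.151 = 1.393

FS = 1.39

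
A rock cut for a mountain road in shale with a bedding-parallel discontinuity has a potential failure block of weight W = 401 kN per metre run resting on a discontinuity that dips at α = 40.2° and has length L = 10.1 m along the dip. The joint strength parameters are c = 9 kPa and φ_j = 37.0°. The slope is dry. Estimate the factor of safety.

Resolving the block weight along and normal to the plane and applying the Mohr–Coulomb strength on the joint:
N' = W cosα = 401·cos40.2° = 306.3 kN/m
Driving force T = W sinα = 401·sin40.2° = 258.8 kN/m
Resisting force R = c·L + N'·tanφ_j = 9·10.1 + 306.3·tan37.0° = 90.9 + 230.8 = 321.7 kN/m
FS = R / T = 321.7 / 258.8 = 1.243

FS = 1.24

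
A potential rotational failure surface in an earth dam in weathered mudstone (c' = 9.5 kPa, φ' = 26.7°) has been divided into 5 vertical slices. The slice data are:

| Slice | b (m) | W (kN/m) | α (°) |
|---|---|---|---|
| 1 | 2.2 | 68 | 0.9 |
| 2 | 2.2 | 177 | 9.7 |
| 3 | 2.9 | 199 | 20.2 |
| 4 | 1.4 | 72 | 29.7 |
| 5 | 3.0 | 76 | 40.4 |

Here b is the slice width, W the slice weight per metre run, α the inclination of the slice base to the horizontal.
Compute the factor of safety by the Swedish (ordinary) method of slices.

Ordinary method of slices: FS = Σ[c'·Δl_i + (W_i cosα_i)·tanφ'] / Σ W_i sinα_i, with Δl_i = b_i / cosα_i.
Slice 1: Δl = 2.2/cos0.9° = 2.200 m; N'_1 = 68·cos0.9° = 68.0; c'Δl = 20.90; W sinα = 1.1
Slice 2: Δl = 2.2/cos9.7° = 2.232 m; N'_2 = 177·cos9.7° = 174.5; c'Δl = 21.20; W sinα = 29.8
Slice 3: Δl = 2.9/cos20.2° = 3.090 m; N'_3 = 199·cos20.2° = 186.8; c'Δl = 29.36; W sinα = 68.7
Slice 4: Δl = 1.4/cos29.7° = 1.612 m; N'_4 = 72·cos29.7° = 62.5; c'Δl = 15.31; W sinα = 35.7
Slice 5: Δl = 3.0/cos40.4° = 3.939 m; N'_5 = 76·cos40.4° = 57.9; c'Δl = 37.42; W sinα = 49.3
Σc'Δl = 124.2 kN/m; ΣN' = 549.6 kN/m; ΣW sinα = 184.5 kN/m
Resisting = 124.2 + 549.6·tan26.7° = 124.2 + 276.4 = 400.6 kN/m
FS = 400.6 / 184.5 = 2.171

FS = 2.17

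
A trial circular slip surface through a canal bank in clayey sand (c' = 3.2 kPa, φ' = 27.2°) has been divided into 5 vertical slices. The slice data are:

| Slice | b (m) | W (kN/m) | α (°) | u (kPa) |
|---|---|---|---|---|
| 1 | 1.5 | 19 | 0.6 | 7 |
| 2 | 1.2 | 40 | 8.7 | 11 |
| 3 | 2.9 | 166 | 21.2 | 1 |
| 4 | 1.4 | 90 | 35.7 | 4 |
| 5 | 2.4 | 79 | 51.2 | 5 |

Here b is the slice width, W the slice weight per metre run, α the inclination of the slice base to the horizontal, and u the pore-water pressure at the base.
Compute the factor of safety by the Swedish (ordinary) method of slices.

Ordinary method of slices: FS = Σ[c'·Δl_i + (W_i cosα_i − u_i·Δl_i)·tanφ'] / Σ W_i sinα_i, with Δl_i = b_i / cosα_i.
Slice 1: Δl = 1.5/cos0.6° = 1.500 m; N'_1 = 19·cos0.6° − 7·1.500 = 8.5; c'Δl = 4.80; W sinα = 0.2
Slice 2: Δl = 1.2/cos8.7° = 1.214 m; N'_2 = 40·cos8.7° − 11·1.214 = 26.2; c'Δl = 3.88; W sinα = 6.1
Slice 3: Δl = 2.9/cos21.2° = 3.111 m; N'_3 = 166·cos21.2° − 1·3.111 = 151.7; c'Δl = 9.95; W sinα = 60.0
Slice 4: Δl = 1.4/cos35.7° = 1.724 m; N'_4 = 90·cos35.7° − 4·1.724 = 66.2; c'Δl = 5.52; W sinα = 52.5
Slice 5: Δl = 2.4/cos51.2° = 3.830 m; N'_5 = 79·cos51.2° − 5·3.830 = 30.4; c'Δl = 12.26; W sinα = 61.6
Σc'Δl = 36.4 kN/m; ΣN' = 282.9 kN/m; ΣW sinα = 180.4 kN/m
Resisting = 36.4 + 282.9·tan27.2° = 36.4 + 145.4 = 181.8 kN/m
FS = 181.8 / 180.4 = 1.008

FS = 1.01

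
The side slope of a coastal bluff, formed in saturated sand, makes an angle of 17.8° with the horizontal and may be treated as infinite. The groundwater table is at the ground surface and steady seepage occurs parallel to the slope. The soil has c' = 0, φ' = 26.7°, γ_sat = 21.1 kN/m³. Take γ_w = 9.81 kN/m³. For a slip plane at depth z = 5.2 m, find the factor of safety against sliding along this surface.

FS = 0.84

With seepage parallel to the slope and the water table at the surface, the effective normal stress on the slip plane uses the buoyant unit weight γ' = γ_sat − γ_w while the driving shear stress uses γ_sat:
FS = [c' + γ' z cos²β tanφ'] / [γ_sat z sinβ cosβ]
(For c' = 0 this reduces to FS = (γ'/γ_sat)·tanφ'/tanβ.)
γ' = 21.1 − 9.81 = 11.29 kN/m³
Numerator = 0.0 + 11.29·5.2·cos²17.8°·tan26.7° = 0.0 + 11.29·5.2·0.9066·0.5029 = 26.768 kPa
Denominator = 21.1·5.2·sin17.8°·cos17.8° = 21.1·5.2·0.3057·0.9521 = 31.935 kPa
FS = 26.768 / 31.935 = 0.838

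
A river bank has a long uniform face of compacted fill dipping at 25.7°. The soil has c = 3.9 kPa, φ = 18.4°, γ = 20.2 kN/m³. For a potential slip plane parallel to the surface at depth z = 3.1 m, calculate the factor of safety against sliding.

FS = 0.85

For an infinite slope with a slip plane parallel to the surface (no pore pressure): FS = [c + γz cos²β tanφ] / [γz sinβ cosβ].
γz = 20.2·3.1 = 62.62 kN/m²
Numerator = 3.9 + 62.62·cos²25.7°·tan18.4° = 3.9 + 62.62·0.8119·0.3327 = 20.813 kPa
Denominator = 62.62·sin25.7°·cos25.7° = 62.62·0.4337·0.9011 = 24.469 kPa
FS = 20.813 / 24.469 = 0.851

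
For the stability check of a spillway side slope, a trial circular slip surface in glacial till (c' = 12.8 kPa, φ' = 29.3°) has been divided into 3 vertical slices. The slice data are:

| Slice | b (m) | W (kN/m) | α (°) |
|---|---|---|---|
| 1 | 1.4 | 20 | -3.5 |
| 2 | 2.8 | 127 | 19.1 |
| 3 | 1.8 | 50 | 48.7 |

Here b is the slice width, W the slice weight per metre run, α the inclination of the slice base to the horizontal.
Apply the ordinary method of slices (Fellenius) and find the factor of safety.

Ordinary method of slices: FS = Σ[c'·Δl_i + (W_i cosα_i)·tanφ'] / Σ W_i sinα_i, with Δl_i = b_i / cosα_i.
Slice 1: Δl = 1.4/cos(-3.5°) = 1.403 m; N'_1 = 20·cos(-3.5°) = 20.0; c'Δl = 17.95; W sinα = -1.2
Slice 2: Δl = 2.8/cos19.1° = 2.963 m; N'_2 = 127·cos19.1° = 120.0; c'Δl = 37.93; W sinα = 41.6
Slice 3: Δl = 1.8/cos48.7° = 2.727 m; N'_3 = 50·cos48.7° = 33.0; c'Δl = 34.91; W sinα = 37.6
Σc'Δl = 90.8 kN/m; ΣN' = 173.0 kN/m; ΣW sinα = 77.9 kN/m
Resisting = 90.8 + 173.0·tan29.3° = 90.8 + 97.1 = 187.9 kN/m
FS = 187.9 / 77.9 = 2.412

FS = 2.41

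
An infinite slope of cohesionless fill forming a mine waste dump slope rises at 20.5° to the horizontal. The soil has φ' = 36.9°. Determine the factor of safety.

For a dry cohesionless infinite slope the factor of safety is FS = tanφ' / tanβ.
FS = tan36.9° / tan20.5° = 0.7508 / 0.3739 = 2.008

FS = 2.01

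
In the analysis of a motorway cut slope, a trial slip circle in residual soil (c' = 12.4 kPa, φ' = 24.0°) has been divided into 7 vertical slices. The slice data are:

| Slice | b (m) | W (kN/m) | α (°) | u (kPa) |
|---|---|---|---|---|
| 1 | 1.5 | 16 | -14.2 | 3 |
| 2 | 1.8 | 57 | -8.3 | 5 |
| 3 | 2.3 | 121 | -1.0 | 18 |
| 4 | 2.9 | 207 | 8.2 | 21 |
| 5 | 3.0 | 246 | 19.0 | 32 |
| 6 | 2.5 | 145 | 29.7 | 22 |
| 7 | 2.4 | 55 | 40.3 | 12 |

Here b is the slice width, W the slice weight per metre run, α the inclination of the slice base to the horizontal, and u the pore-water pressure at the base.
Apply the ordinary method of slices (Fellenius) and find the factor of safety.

Ordinary method of slices: FS = Σ[c'·Δl_i + (W_i cosα_i − u_i·Δl_i)·tanφ'] / Σ W_i sinα_i, with Δl_i = b_i / cosα_i.
Slice 1: Δl = 1.5/cos(-14.2°) = 1.547 m; N'_1 = 16·cos(-14.2°) − 3·1.547 = 10.9; c'Δl = 19.19; W sinα = -3.9
Slice 2: Δl = 1.8/cos(-8.3°) = 1.819 m; N'_2 = 57·cos(-8.3°) − 5·1.819 = 47.3; c'Δl = 22.56; W sinα = -8.2
Slice 3: Δl = 2.3/cos(-1.0°) = 2.300 m; N'_3 = 121·cos(-1.0°) − 18·2.300 = 79.6; c'Δl = 28.52; W sinα = -2.1
Slice 4: Δl = 2.9/cos8.2° = 2.930 m; N'_4 = 207·cos8.2° − 21·2.930 = 143.4; c'Δl = 36.33; W sinα = 29.5
Slice 5: Δl = 3.0/cos19.0° = 3.173 m; N'_5 = 246·cos19.0° − 32·3.173 = 131.1; c'Δl = 39.34; W sinα = 80.1
Slice 6: Δl = 2.5/cos29.7° = 2.878 m; N'_6 = 145·cos29.7° − 22·2.878 = 62.6; c'Δl = 35.69; W sinα = 71.8
Slice 7: Δl = 2.4/cos40.3° = 3.147 m; N'_7 = 55·cos40.3° − 12·3.147 = 4.2; c'Δl = 39.02; W sinα = 35.6
Σc'Δl = 220.7 kN/m; ΣN' = 479.0 kN/m; ΣW sinα = 202.8 kN/m
Resisting = 220.7 + 479.0·tan24.0° = 220.7 + 213.3 = 433.9 kN/m
FS = 433.9 / 202.8 = 2.140

FS = 2.14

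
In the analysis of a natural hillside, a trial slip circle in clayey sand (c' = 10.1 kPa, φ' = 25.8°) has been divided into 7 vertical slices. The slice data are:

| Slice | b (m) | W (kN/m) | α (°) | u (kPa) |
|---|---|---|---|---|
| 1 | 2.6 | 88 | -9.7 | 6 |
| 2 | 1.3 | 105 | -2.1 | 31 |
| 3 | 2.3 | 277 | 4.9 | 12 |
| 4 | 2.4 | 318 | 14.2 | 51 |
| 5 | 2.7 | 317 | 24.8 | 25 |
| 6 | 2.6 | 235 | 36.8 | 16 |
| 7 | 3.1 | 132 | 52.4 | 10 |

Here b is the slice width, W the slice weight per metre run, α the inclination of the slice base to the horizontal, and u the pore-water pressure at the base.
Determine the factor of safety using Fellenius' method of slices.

FS = 1.43

Ordinary method of slices: FS = Σ[c'·Δl_i + (W_i cosα_i − u_i·Δl_i)·tanφ'] / Σ W_i sinα_i, with Δl_i = b_i / cosα_i.
Slice 1: Δl = 2.6/cos(-9.7°) = 2.638 m; N'_1 = 88·cos(-9.7°) − 6·2.638 = 70.9; c'Δl = 26.64; W sinα = -14.8
Slice 2: Δl = 1.3/cos(-2.1°) = 1.301 m; N'_2 = 105·cos(-2.1°) − 31·1.301 = 64.6; c'Δl = 13.14; W sinα = -3.8
Slice 3: Δl = 2.3/cos4.9° = 2.308 m; N'_3 = 277·cos4.9° − 12·2.308 = 248.3; c'Δl = 23.32; W sinα = 23.7
Slice 4: Δl = 2.4/cos14.2° = 2.476 m; N'_4 = 318·cos14.2° − 51·2.476 = 182.0; c'Δl = 25.00; W sinα = 78.0
Slice 5: Δl = 2.7/cos24.8° = 2.974 m; N'_5 = 317·cos24.8° − 25·2.974 = 213.4; c'Δl = 30.04; W sinα = 133.0
Slice 6: Δl = 2.6/cos36.8° = 3.247 m; N'_6 = 235·cos36.8° − 16·3.247 = 136.2; c'Δl = 32.80; W sinα = 140.8
Slice 7: Δl = 3.1/cos52.4° = 5.081 m; N'_7 = 132·cos52.4° − 10·5.081 = 29.7; c'Δl = 51.32; W sinα = 104.6
Σc'Δl = 202.2 kN/m; ΣN' = 945.2 kN/m; ΣW sinα = 461.3 kN/m
Resisting = 202.2 + 945.2·tan25.8° = 202.2 + 456.9 = 659.2 kN/m
FS = 659.2 / 461.3 = 1.429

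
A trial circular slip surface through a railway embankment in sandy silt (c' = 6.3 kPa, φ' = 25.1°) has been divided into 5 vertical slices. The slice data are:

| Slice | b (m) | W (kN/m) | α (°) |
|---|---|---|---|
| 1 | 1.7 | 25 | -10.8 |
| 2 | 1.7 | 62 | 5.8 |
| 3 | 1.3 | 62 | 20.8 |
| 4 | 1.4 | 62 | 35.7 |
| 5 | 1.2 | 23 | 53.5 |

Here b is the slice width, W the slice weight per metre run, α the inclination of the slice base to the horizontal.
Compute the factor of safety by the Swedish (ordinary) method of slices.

Ordinary method of slices: FS = Σ[c'·Δl_i + (W_i cosα_i)·tanφ'] / Σ W_i sinα_i, with Δl_i = b_i / cosα_i.
Slice 1: Δl = 1.7/cos(-10.8°) = 1.731 m; N'_1 = 25·cos(-10.8°) = 24.6; c'Δl = 10.90; W sinα = -4.7
Slice 2: Δl = 1.7/cos5.8° = 1.709 m; N'_2 = 62·cos5.8° = 61.7; c'Δl = 10.77; W sinα = 6.3
Slice 3: Δl = 1.3/cos20.8° = 1.391 m; N'_3 = 62·cos20.8° = 58.0; c'Δl = 8.76; W sinα = 22.0
Slice 4: Δl = 1.4/cos35.7° = 1.724 m; N'_4 = 62·cos35.7° = 50.3; c'Δl = 10.86; W sinα = 36.2
Slice 5: Δl = 1.2/cos53.5° = 2.017 m; N'_5 = 23·cos53.5° = 13.7; c'Δl = 12.71; W sinα = 18.5
Σc'Δl = 54.0 kN/m; ΣN' = 208.2 kN/m; ΣW sinα = 78.3 kN/m
Resisting = 54.0 + 208.2·tan25.1° = 54.0 + 97.5 = 151.5 kN/m
FS = 151.5 / 78.3 = 1.936

FS = 1.94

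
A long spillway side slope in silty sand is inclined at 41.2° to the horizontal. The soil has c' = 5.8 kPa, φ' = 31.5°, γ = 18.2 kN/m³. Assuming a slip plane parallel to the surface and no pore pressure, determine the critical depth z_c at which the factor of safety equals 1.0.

z_c = 2.14 m

Setting FS = 1.00 in FS = [c' + γz cos²β tanφ'] / [γz sinβ cosβ] and solving for z:
z = c' / [γ cosβ (FS·sinβ − cosβ·tanφ')]
  = 5.8 / [18.2·cos41.2°·(1.00·sin41.2° − cos41.2°·tan31.5°)]
  = 5.8 / [18.2·0.7524·(1.00·0.6587 − 0.7524·0.6128)]
  = 5.8 / 2.7060 = 2.143 m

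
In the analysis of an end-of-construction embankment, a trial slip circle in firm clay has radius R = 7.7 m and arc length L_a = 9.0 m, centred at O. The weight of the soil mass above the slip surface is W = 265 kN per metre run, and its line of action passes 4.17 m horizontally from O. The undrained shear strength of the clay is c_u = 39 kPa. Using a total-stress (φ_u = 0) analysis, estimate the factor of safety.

Taking moments about the centre O, the resisting moment is provided by the undrained shear strength acting along the arc:
M_R = c_u·L_a·R = 39·9.00·7.7 = 2702.7 kN·m/m
M_D = W·d = 265·4.17 = 1105.0 kN·m/m
FS = M_R / M_D = 2702.7 / 1105.0 = 2.446

FS = 2.45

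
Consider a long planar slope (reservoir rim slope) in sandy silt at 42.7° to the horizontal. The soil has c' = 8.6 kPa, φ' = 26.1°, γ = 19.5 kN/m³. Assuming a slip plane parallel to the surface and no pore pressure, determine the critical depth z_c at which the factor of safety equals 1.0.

z_c = 1.89 m

Setting FS = 1.00 in FS = [c' + γz cos²β tanφ'] / [γz sinβ cosβ] and solving for z:
z = c' / [γ cosβ (FS·sinβ − cosβ·tanφ')]
  = 8.6 / [19.5·cos42.7°·(1.00·sin42.7° − cos42.7°·tan26.1°)]
  = 8.6 / [19.5·0.7349·(1.00·0.6782 − 0.7349·0.4899)]
  = 8.6 / 4.5591 = 1.886 m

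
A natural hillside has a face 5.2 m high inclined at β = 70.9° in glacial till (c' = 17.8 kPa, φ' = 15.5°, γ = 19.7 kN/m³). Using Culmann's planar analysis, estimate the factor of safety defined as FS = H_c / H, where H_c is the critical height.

FS = 1.46

H_c = (4c'/γ) · sinβ cosφ' / [1 − cos(β − φ')]
    = (4·17.8/19.7) · sin70.9°·cos15.5° / [1 − cos55.4°]
    = 3.614 · 0.9106 / 0.4322 = 7.62 m
FS = H_c / H = 7.62 / 5.2 = 1.464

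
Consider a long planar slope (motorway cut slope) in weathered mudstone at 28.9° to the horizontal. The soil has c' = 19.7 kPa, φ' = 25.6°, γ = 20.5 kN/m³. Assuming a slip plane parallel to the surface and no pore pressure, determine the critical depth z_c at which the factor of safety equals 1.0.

z_c = 17.20 m

Setting FS = 1.00 in FS = [c' + γz cos²β tanφ'] / [γz sinβ cosβ] and solving for z:
z = c' / [γ cosβ (FS·sinβ − cosβ·tanφ')]
  = 19.7 / [20.5·cos28.9°·(1.00·sin28.9° − cos28.9°·tan25.6°)]
  = 19.7 / [20.5·0.8755·(1.00·0.4833 − 0.8755·0.4791)]
  = 19.7 / 1.1456 = 17.197 m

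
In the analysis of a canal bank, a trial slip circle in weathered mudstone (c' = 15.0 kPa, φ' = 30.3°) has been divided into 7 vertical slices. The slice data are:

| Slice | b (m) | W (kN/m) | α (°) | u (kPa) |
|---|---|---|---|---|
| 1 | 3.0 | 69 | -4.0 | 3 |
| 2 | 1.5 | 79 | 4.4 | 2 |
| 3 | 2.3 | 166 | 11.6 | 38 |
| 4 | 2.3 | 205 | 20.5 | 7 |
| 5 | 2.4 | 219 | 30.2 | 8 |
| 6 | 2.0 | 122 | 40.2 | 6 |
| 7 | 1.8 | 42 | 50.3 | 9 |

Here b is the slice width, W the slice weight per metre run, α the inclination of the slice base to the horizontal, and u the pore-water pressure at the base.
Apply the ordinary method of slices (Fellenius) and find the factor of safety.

FS = 1.93

Ordinary method of slices: FS = Σ[c'·Δl_i + (W_i cosα_i − u_i·Δl_i)·tanφ'] / Σ W_i sinα_i, with Δl_i = b_i / cosα_i.
Slice 1: Δl = 3.0/cos(-4.0°) = 3.007 m; N'_1 = 69·cos(-4.0°) − 3·3.007 = 59.8; c'Δl = 45.11; W sinα = -4.8
Slice 2: Δl = 1.5/cos4.4° = 1.504 m; N'_2 = 79·cos4.4° − 2·1.504 = 75.8; c'Δl = 22.57; W sinα = 6.1
Slice 3: Δl = 2.3/cos11.6° = 2.348 m; N'_3 = 166·cos11.6° − 38·2.348 = 73.4; c'Δl = 35.22; W sinα = 33.4
Slice 4: Δl = 2.3/cos20.5° = 2.456 m; N'_4 = 205·cos20.5° − 7·2.456 = 174.8; c'Δl = 36.83; W sinα = 71.8
Slice 5: Δl = 2.4/cos30.2° = 2.777 m; N'_5 = 219·cos30.2° − 8·2.777 = 167.1; c'Δl = 41.65; W sinα = 110.2
Slice 6: Δl = 2.0/cos40.2° = 2.619 m; N'_6 = 122·cos40.2° − 6·2.619 = 77.5; c'Δl = 39.28; W sinα = 78.7
Slice 7: Δl = 1.8/cos50.3° = 2.818 m; N'_7 = 42·cos50.3° − 9·2.818 = 1.5; c'Δl = 42.27; W sinα = 32.3
Σc'Δl = 262.9 kN/m; ΣN' = 629.8 kN/m; ΣW sinα = 327.6 kN/m
Resisting = 262.9 + 629.8·tan30.3° = 262.9 + 368.0 = 630.9 kN/m
FS = 630.9 / 327.6 = 1.926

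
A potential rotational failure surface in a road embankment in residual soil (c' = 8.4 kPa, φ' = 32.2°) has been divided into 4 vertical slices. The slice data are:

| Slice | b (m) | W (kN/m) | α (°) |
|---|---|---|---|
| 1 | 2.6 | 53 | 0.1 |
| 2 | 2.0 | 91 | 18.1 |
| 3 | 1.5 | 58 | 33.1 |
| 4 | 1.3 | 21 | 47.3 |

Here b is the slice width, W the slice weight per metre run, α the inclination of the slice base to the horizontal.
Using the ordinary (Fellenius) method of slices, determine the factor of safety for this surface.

FS = 2.62

Ordinary method of slices: FS = Σ[c'·Δl_i + (W_i cosα_i)·tanφ'] / Σ W_i sinα_i, with Δl_i = b_i / cosα_i.
Slice 1: Δl = 2.6/cos0.1° = 2.600 m; N'_1 = 53·cos0.1° = 53.0; c'Δl = 21.84; W sinα = 0.1
Slice 2: Δl = 2.0/cos18.1° = 2.104 m; N'_2 = 91·cos18.1° = 86.5; c'Δl = 17.67; W sinα = 28.3
Slice 3: Δl = 1.5/cos33.1° = 1.791 m; N'_3 = 58·cos33.1° = 48.6; c'Δl = 15.04; W sinα = 31.7
Slice 4: Δl = 1.3/cos47.3° = 1.917 m; N'_4 = 21·cos47.3° = 14.2; c'Δl = 16.10; W sinα = 15.4
Σc'Δl = 70.7 kN/m; ΣN' = 202.3 kN/m; ΣW sinα = 75.5 kN/m
Resisting = 70.7 + 202.3·tan32.2° = 70.7 + 127.4 = 198.1 kN/m
FS = 198.1 / 75.5 = 2.624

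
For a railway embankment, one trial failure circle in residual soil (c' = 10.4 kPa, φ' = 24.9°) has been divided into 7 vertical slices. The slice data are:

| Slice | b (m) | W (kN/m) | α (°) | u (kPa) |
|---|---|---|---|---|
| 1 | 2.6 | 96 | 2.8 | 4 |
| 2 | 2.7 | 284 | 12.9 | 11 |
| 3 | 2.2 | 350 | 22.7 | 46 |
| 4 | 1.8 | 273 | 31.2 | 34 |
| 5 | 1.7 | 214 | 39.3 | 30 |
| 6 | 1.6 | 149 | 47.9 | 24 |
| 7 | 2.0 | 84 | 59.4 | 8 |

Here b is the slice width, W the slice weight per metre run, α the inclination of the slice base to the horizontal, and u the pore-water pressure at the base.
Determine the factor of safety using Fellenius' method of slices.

FS = 0.89

Ordinary method of slices: FS = Σ[c'·Δl_i + (W_i cosα_i − u_i·Δl_i)·tanφ'] / Σ W_i sinα_i, with Δl_i = b_i / cosα_i.
Slice 1: Δl = 2.6/cos2.8° = 2.603 m; N'_1 = 96·cos2.8° − 4·2.603 = 85.5; c'Δl = 27.07; W sinα = 4.7
Slice 2: Δl = 2.7/cos12.9° = 2.770 m; N'_2 = 284·cos12.9° − 11·2.770 = 246.4; c'Δl = 28.81; W sinα = 63.4
Slice 3: Δl = 2.2/cos22.7° = 2.385 m; N'_3 = 350·cos22.7° − 46·2.385 = 213.2; c'Δl = 24.80; W sinα = 135.1
Slice 4: Δl = 1.8/cos31.2° = 2.104 m; N'_4 = 273·cos31.2° − 34·2.104 = 162.0; c'Δl = 21.89; W sinα = 141.4
Slice 5: Δl = 1.7/cos39.3° = 2.197 m; N'_5 = 214·cos39.3° − 30·2.197 = 99.7; c'Δl = 22.85; W sinα = 135.5
Slice 6: Δl = 1.6/cos47.9° = 2.387 m; N'_6 = 149·cos47.9° − 24·2.387 = 42.6; c'Δl = 24.82; W sinα = 110.6
Slice 7: Δl = 2.0/cos59.4° = 3.929 m; N'_7 = 84·cos59.4° − 8·3.929 = 11.3; c'Δl = 40.86; W sinα = 72.3
Σc'Δl = 191.1 kN/m; ΣN' = 860.6 kN/m; ΣW sinα = 663.0 kN/m
Resisting = 191.1 + 860.6·tan24.9° = 191.1 + 399.5 = 590.6 kN/m
FS = 590.6 / 663.0 = 0.891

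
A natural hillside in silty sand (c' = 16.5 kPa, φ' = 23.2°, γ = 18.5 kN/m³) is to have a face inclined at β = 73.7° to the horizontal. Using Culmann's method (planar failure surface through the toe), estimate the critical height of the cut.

H_c = 8.65 m

Culmann's analysis gives the critical failure plane at α_cr = (β + φ')/2 = (73.7 + 23.2)/2 = 48.5°, and the critical height
H_c = (4c'/γ) · sinβ cosφ' / [1 − cos(β − φ')]
    = (4·16.5/18.5) · sin73.7°·cos23.2° / [1 − cos(50.5°)]
    = 3.568 · 0.9598·0.9191 / [1 − 0.6361]
    = 3.568 · 0.8822 / 0.3639
    = 8.65 m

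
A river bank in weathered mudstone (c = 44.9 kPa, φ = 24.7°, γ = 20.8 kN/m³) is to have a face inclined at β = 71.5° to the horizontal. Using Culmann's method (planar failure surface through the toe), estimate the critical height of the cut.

Culmann's analysis gives the critical failure plane at α_cr = (β + φ)/2 = (71.5 + 24.7)/2 = 48.1°, and the critical height
H_c = (4c/γ) · sinβ cosφ / [1 − cos(β − φ)]
    = (4·44.9/20.8) · sin71.5°·cos24.7° / [1 − cos(46.8°)]
    = 8.635 · 0.9483·0.9085 / [1 − 0.6845]
    = 8.635 · 0.8616 / 0.3155
    = 23.58 m

H_c = 23.58 m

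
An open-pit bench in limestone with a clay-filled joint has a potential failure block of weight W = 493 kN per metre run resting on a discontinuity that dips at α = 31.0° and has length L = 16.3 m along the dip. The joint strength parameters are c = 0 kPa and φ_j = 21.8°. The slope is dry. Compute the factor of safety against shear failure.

Resolving the block weight along and normal to the plane and applying the Mohr–Coulomb strength on the joint:
N' = W cosα = 493·cos31.0° = 422.6 kN/m
Driving force T = W sinα = 493·sin31.0° = 253.9 kN/m
Resisting force R = c·L + N'·tanφ_j = 0·16.3 + 422.6·tan21.8° = 0.0 + 169.0 = 169.0 kN/m
FS = R / T = 169.0 / 253.9 = 0.666

FS = 0.67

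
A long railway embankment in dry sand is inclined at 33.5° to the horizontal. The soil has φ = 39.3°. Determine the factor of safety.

For a dry cohesionless infinite slope the factor of safety is FS = tanφ / tanβ.
FS = tan39.3° / tan33.5° = 0.8185 / 0.6619 = 1.237

FS = 1.24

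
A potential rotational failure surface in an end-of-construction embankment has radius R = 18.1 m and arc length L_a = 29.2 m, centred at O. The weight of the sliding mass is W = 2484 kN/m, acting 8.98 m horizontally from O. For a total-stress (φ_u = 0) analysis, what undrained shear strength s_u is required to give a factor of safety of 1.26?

FS = s_u·L_a·R / (W·d), so s_u = FS·W·d / (L_a·R).
s_u = 1.26·2484·8.98 / (29.20·18.1) = 28106.0 / 528.52 = 53.18 kPa

s_u = 53.2 kPa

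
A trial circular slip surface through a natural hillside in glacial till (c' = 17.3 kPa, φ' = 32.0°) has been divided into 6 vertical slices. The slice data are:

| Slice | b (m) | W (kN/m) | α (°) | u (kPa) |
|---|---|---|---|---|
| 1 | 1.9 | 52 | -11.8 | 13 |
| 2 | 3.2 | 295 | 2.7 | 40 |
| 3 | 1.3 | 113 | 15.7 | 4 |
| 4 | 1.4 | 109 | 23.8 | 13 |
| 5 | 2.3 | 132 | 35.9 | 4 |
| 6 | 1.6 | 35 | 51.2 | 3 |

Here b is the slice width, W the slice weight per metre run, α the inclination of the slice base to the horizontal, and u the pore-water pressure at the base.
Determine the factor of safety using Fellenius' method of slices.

FS = 2.93

Ordinary method of slices: FS = Σ[c'·Δl_i + (W_i cosα_i − u_i·Δl_i)·tanφ'] / Σ W_i sinα_i, with Δl_i = b_i / cosα_i.
Slice 1: Δl = 1.9/cos(-11.8°) = 1.941 m; N'_1 = 52·cos(-11.8°) − 13·1.941 = 25.7; c'Δl = 33.58; W sinα = -10.6
Slice 2: Δl = 3.2/cos2.7° = 3.204 m; N'_2 = 295·cos2.7° − 40·3.204 = 166.5; c'Δl = 55.42; W sinα = 13.9
Slice 3: Δl = 1.3/cos15.7° = 1.350 m; N'_3 = 113·cos15.7° − 4·1.350 = 103.4; c'Δl = 23.36; W sinα = 30.6
Slice 4: Δl = 1.4/cos23.8° = 1.530 m; N'_4 = 109·cos23.8° − 13·1.530 = 79.8; c'Δl = 26.47; W sinα = 44.0
Slice 5: Δl = 2.3/cos35.9° = 2.839 m; N'_5 = 132·cos35.9° − 4·2.839 = 95.6; c'Δl = 49.12; W sinα = 77.4
Slice 6: Δl = 1.6/cos51.2° = 2.553 m; N'_6 = 35·cos51.2° − 3·2.553 = 14.3; c'Δl = 44.17; W sinα = 27.3
Σc'Δl = 232.1 kN/m; ΣN' = 485.3 kN/m; ΣW sinα = 182.5 kN/m
Resisting = 232.1 + 485.3·tan32.0° = 232.1 + 303.2 = 535.4 kN/m
FS = 535.4 / 182.5 = 2.933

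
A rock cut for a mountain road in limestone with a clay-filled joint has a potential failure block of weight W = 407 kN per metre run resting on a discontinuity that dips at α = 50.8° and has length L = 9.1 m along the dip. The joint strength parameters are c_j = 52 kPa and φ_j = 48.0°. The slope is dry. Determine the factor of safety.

Resolving the block weight along and normal to the plane and applying the Mohr–Coulomb strength on the joint:
N' = W cosα = 407·cos50.8° = 257.2 kN/m
Driving force T = W sinα = 407·sin50.8° = 315.4 kN/m
Resisting force R = c_j·L + N'·tanφ_j = 52·9.1 + 257.2·tan48.0° = 473.2 + 285.7 = 758.9 kN/m
FS = R / T = 758.9 / 315.4 = 2.406

FS = 2.41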